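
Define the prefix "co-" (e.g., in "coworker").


Prefix: co-
Example: coworker (co- + worker)
Meaning = together


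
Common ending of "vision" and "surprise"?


Word 1: "vision"
Word 2: "surprise"
Comparing from end:
  Pos -1: 'n' != 'e' (stop)
LCS = "" (length 0)


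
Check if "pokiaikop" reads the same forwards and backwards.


Word: "pokiaikop"
Reversed: "pokiaikop"
Forward == Backward? pokiaikop == pokiaikop
Palindrome = Yes


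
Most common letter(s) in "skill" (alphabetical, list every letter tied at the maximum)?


Word: "skill"
Letter counts:
  'i': 1
  'k': 1
  'l': 2
  's': 1
Maximum count = 2
Most frequent = 'l' (2 times each)


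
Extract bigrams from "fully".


Word: "fully" (length 5)
Number of bigrams = 5 - 2 + 1 = 4
  Position 0: "fu"
  Position 1: "ul"
  Position 2: "ll"
  Position 3: "ly"
Bigrams = "fu", "ul", "ll", "ly"


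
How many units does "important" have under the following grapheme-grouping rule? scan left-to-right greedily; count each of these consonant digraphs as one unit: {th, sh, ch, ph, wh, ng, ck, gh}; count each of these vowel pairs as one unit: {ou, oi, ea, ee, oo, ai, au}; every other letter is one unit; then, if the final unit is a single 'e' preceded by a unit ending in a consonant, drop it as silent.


Word: "important" (9 letters)
Left-to-right scan:
  (1) 'i' (letter)
  (2) 'm' (letter)
  (3) 'p' (letter)
  (4) 'o' (letter)
  (5) 'r' (letter)
  (6) 't' (letter)
  (7) 'a' (letter)
  (8) 'n' (letter)
  (9) 't' (letter)
Units from scan: 9
Sound units = 9 units


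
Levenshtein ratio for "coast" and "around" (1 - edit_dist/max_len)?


Word 1: "coast" (length 5)
Word 2: "around" (length 6)
One optimal edit sequence:
  1. insert 'a'  (+1)
  2. substitute 'c' -> 'r'  (+1)
  3. keep 'o'
  4. substitute 'a' -> 'u'  (+1)
  5. substitute 's' -> 'n'  (+1)
  6. substitute 't' -> 'd'  (+1)
Edit distance = 5
Max length = max(5, 6) = 6
Similarity = 1 - 5/6
= 0.1667


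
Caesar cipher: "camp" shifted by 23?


Word: "camp"
Shift: 23
Each letter → (letter + shift) mod 26:
  'c' (2) + 23 = 25 → 'z'
  'a' (0) + 23 = 23 → 'x'
  'm' (12) + 23 = 9 → 'j'
  'p' (15) + 23 = 12 → 'm'
Result = "zxjm"


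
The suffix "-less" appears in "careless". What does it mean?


Suffix: -less
Example: careless = care + -less
Meaning = without


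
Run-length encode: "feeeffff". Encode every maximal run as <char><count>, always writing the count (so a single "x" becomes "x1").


String: "feeeffff"
Scanning for consecutive runs:
  'f' x 1
  'e' x 3
  'f' x 4
RLE = "f1e3f4"


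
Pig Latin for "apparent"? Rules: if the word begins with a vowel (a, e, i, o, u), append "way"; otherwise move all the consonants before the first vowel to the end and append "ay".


Word: "apparent"
Starts with vowel → add 'way'
Pig Latin = "apparentway"


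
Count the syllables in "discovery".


Word: "discovery"
Syllable breakdown: dis / cov / er / y
Counting: 4 parts
= 4 syllables


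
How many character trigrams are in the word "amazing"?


Word: "amazing" (length 7)
Number of 3-grams = length - 3 + 1 = 7 - 3 + 1
= 5


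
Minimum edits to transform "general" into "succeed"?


Word 1: "general" (length 7)
Word 2: "succeed" (length 7)
One optimal edit sequence (insert/delete/substitute each cost 1):
  1. substitute 'g' -> 's'  (+1)
  2. substitute 'e' -> 'u'  (+1)
  3. substitute 'n' -> 'c'  (+1)
  4. substitute 'e' -> 'c'  (+1)
  5. substitute 'r' -> 'e'  (+1)
  6. substitute 'a' -> 'e'  (+1)
  7. substitute 'l' -> 'd'  (+1)
Total edit operations: 7
Edit distance = 7


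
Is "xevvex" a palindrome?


Word: "xevvex"
Reversed: "xevvex"
Forward == Backward? xevvex == xevvex
Palindrome = Yes


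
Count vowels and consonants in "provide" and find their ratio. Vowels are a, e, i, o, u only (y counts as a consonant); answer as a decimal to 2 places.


Word: "provide"
Vowels (a,e,i,o,u): 3
Consonants: 4
Ratio = 3/4
= 0.75


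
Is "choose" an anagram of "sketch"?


Word 1: "sketch" → sorted: cehkst
Word 2: "choose" → sorted: cehoos
Same letters? cehkst != cehoos
Anagram = No


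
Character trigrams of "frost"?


Word: "frost" (length 5)
Number of trigrams = 5 - 3 + 1 = 3
  Position 0: "fro"
  Position 1: "ros"
  Position 2: "ost"
Trigrams = "fro", "ros", "ost"


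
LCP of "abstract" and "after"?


Word 1: "abstract"
Word 2: "after"
Comparing from start:
  Pos 0: 'a' == 'a'
  Pos 1: 'b' != 'f' (stop)
LCP = "a" (length 1)


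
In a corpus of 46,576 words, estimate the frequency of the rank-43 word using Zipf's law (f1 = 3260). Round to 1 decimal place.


Zipf's law: f(r) = f(1) / r
f(1) = 3260
f(43) = 3260 / 43
= 75.8 occurrences


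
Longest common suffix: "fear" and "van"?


Word 1: "fear"
Word 2: "van"
Comparing from end:
  Pos -1: 'r' != 'n' (stop)
LCS = "" (length 0)


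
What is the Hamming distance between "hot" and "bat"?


Comparing character by character (same length = 3):
  Pos 0: 'h' vs 'b' !=
  Pos 1: 'o' vs 'a' !=
  Pos 2: 't' vs 't' =
Hamming distance = 2


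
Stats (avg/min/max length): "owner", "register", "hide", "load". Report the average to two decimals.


Lengths: "owner"=5, "register"=8, "hide"=4, "load"=4
Sum = 21, Count = 4
Average = 21/4 = 5.25
= avg=5.25, min=4, max=8


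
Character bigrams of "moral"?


Word: "moral" (length 5)
Number of bigrams = 5 - 2 + 1 = 4
  Position 0: "mo"
  Position 1: "or"
  Position 2: "ra"
  Position 3: "al"
Bigrams = "mo", "or", "ra", "al"


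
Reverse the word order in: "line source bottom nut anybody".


Original: "line source bottom nut anybody"
Words (1..n): line | source | bottom | nut | anybody
Reversed (n..1): anybody | nut | bottom | source | line
Result = "anybody nut bottom source line"


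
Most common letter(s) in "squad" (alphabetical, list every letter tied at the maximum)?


Word: "squad"
Letter counts:
  'a': 1
  'd': 1
  'q': 1
  's': 1
  'u': 1
Maximum count = 1
Most frequent = 'a', 'd', 'q', 's', 'u' (1 time each)


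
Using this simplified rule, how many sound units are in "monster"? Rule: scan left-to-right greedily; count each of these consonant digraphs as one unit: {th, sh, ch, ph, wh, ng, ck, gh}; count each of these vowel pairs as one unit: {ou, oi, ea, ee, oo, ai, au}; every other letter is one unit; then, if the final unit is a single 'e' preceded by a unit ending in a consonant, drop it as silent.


Word: "monster" (7 letters)
Left-to-right scan:
  1. 'm' (letter)
  2. 'o' (letter)
  3. 'n' (letter)
  4. 's' (letter)
  5. 't' (letter)
  6. 'e' (letter)
  7. 'r' (letter)
Units from scan: 7
Sound units = 7 units


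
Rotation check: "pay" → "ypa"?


Word: "pay", Candidate: "ypa"
Method: check if candidate is substring of word+word
"paypay" contains "ypa"? Yes
Is rotation = Yes


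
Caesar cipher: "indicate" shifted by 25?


Word: "indicate"
Shift: 25
Each letter → (letter + shift) mod 26:
  'i' (8) + 25 = 7 → 'h'
  'n' (13) + 25 = 12 → 'm'
  'd' (3) + 25 = 2 → 'c'
  'i' (8) + 25 = 7 → 'h'
  'c' (2) + 25 = 1 → 'b'
  'a' (0) + 25 = 25 → 'z'
  't' (19) + 25 = 18 → 's'
  'e' (4) + 25 = 3 → 'd'
Result = "hmchbzsd"


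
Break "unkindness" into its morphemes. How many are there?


Word: "unkindness"
Morphemes: un- / kind / -ness
Each morpheme carries meaning
= 3 morphemes


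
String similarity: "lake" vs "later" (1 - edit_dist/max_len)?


Word 1: "lake" (length 4)
Word 2: "later" (length 5)
One optimal edit sequence:
  1. keep 'l'
  2. keep 'a'
  3. substitute 'k' -> 't'  (+1)
  4. keep 'e'
  5. insert 'r'  (+1)
Edit distance = 2
Max length = max(4, 5) = 5
Similarity = 1 - 2/5
= 0.6000


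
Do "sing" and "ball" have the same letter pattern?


Pattern of "sing": [0, 1, 2, 3]
Pattern of "ball": [0, 1, 2, 2]
Patterns do not match
Same pattern = No


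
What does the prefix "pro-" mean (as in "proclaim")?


Prefix: pro-
Example: proclaim (pro- + claim)
Meaning = forward / in favor of


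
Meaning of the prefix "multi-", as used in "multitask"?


Prefix: multi-
Example: multitask = multi- + task
Meaning = many


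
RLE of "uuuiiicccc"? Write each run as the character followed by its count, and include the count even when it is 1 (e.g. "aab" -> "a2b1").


String: "uuuiiicccc"
Scanning for consecutive runs:
  'u' x 3
  'i' x 3
  'c' x 4
RLE = "u3i3c4"


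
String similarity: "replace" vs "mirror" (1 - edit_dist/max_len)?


Word 1: "replace" (length 7)
Word 2: "mirror" (length 6)
One optimal edit sequence:
  1. delete 'r'  (+1)
  2. substitute 'e' -> 'm'  (+1)
  3. substitute 'p' -> 'i'  (+1)
  4. substitute 'l' -> 'r'  (+1)
  5. substitute 'a' -> 'r'  (+1)
  6. substitute 'c' -> 'o'  (+1)
  7. substitute 'e' -> 'r'  (+1)
Edit distance = 7
Max length = max(7, 6) = 7
Similarity = 1 - 7/7
= 0.0000


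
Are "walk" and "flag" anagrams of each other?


Word 1: "walk" → sorted: aklw
Word 2: "flag" → sorted: afgl
Same letters? aklw != afgl
Anagram = No


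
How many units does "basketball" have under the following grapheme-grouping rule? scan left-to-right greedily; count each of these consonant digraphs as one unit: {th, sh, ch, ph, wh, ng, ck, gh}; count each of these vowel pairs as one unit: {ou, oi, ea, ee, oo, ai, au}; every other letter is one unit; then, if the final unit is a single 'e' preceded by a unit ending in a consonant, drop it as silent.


Word: "basketball" (10 letters)
Left-to-right scan:
  [1] 'b' (letter)
  [2] 'a' (letter)
  [3] 's' (letter)
  [4] 'k' (letter)
  [5] 'e' (letter)
  [6] 't' (letter)
  [7] 'b' (letter)
  [8] 'a' (letter)
  [9] 'l' (letter)
  [10] 'l' (letter)
Units from scan: 10
Sound units = 10 units


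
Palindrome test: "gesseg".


Word: "gesseg"
Reversed: "gesseg"
Forward == Backward? gesseg == gesseg
Palindrome = Yes


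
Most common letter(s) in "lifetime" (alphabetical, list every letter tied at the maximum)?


Word: "lifetime"
Letter counts:
  'e': 2
  'f': 1
  'i': 2
  'l': 1
  'm': 1
  't': 1
Maximum count = 2
Most frequent = 'e', 'i' (2 times each)


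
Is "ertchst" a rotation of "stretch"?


Word: "stretch", Candidate: "ertchst"
Method: check if candidate is substring of word+word
"stretchstretch" contains "ertchst"? No
Is rotation = No


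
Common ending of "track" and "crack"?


Word 1: "track"
Word 2: "crack"
Comparing from end:
  Pos -1: 'k' == 'k'
  Pos -2: 'c' == 'c'
  Pos -3: 'a' == 'a'
  Pos -4: 'r' == 'r'
  Pos -5: 't' != 'c' (stop)
LCS = "rack" (length 4)


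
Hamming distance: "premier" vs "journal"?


Comparing character by character (same length = 7):
  Pos 0: 'p' vs 'j' !=
  Pos 1: 'r' vs 'o' !=
  Pos 2: 'e' vs 'u' !=
  Pos 3: 'm' vs 'r' !=
  Pos 4: 'i' vs 'n' !=
  Pos 5: 'e' vs 'a' !=
  Pos 6: 'r' vs 'l' !=
Hamming distance = 7


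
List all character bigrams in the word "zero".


Word: "zero" (length 4)
Number of bigrams = 4 - 2 + 1 = 3
  Position 0: "ze"
  Position 1: "er"
  Position 2: "ro"
Bigrams = "ze", "er", "ro"


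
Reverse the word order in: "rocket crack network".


Original: "rocket crack network"
Words (1..n): rocket | crack | network
Reversed (n..1): network | crack | rocket
Result = "network crack rocket"


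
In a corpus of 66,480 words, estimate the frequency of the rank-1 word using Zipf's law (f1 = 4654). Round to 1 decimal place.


Zipf's law: f(r) = f(1) / r
f(1) = 4654
f(1) = 4654 / 1
= 4654.0 occurrences


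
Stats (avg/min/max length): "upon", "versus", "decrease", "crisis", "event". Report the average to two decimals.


Lengths: "upon"=4, "versus"=6, "decrease"=8, "crisis"=6, "event"=5
Sum = 29, Count = 5
Average = 29/5 = 5.80
= avg=5.80, min=4, max=8


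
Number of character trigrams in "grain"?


Word: "grain" (length 5)
Number of 3-grams = length - 3 + 1 = 5 - 3 + 1
= 3


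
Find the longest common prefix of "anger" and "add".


Word 1: "anger"
Word 2: "add"
Comparing from start:
  Pos 0: 'a' == 'a'
  Pos 1: 'n' != 'd' (stop)
LCP = "a" (length 1)


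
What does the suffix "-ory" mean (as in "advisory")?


Suffix: -ory
Example: advisory = advise + -ory, with a spelling change
Meaning = relating to / place for


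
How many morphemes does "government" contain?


Word: "government"
Morphemes: govern + -ment
Each morpheme carries meaning
= 2 morphemes


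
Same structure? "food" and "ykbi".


Pattern of "food": [0, 1, 1, 2]
Pattern of "ykbi": [0, 1, 2, 3]
Patterns do not match
Same pattern = No


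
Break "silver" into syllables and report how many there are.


Word: "silver"
Syllable breakdown: sil | ver
Counting: 2 parts
= 2 syllables


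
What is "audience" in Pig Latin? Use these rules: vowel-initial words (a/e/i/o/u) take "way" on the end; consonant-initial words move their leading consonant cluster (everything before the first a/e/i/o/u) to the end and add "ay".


Word: "audience"
Starts with vowel → add 'way'
Pig Latin = "audienceway"


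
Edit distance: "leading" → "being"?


Word 1: "leading" (length 7)
Word 2: "being" (length 5)
One optimal edit sequence (insert/delete/substitute each cost 1):
  1. substitute 'l' -> 'b'  (+1)
  2. keep 'e'
  3. delete 'a'  (+1)
  4. delete 'd'  (+1)
  5. keep 'i'
  6. keep 'n'
  7. keep 'g'
Total edit operations: 3
Edit distance = 3


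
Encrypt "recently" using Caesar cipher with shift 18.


Word: "recently"
Shift: 18
Each letter → (letter + shift) mod 26:
  'r' (17) + 18 = 9 → 'j'
  'e' (4) + 18 = 22 → 'w'
  'c' (2) + 18 = 20 → 'u'
  'e' (4) + 18 = 22 → 'w'
  'n' (13) + 18 = 5 → 'f'
  't' (19) + 18 = 11 → 'l'
  'l' (11) + 18 = 3 → 'd'
  'y' (24) + 18 = 16 → 'q'
Result = "jwuwfldq"


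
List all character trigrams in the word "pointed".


Word: "pointed" (length 7)
Number of trigrams = 7 - 3 + 1 = 5
  Position 0: "poi"
  Position 1: "oin"
  Position 2: "int"
  Position 3: "nte"
  Position 4: "ted"
Trigrams = "poi", "oin", "int", "nte", "ted"


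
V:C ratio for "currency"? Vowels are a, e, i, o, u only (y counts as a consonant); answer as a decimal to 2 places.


Word: "currency"
Vowels (a,e,i,o,u): 2
Consonants: 6
Ratio = 2/6
= 0.33


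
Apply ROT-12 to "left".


Word: "left"
Shift: 12
Each letter → (letter + shift) mod 26:
  'l' (11) + 12 = 23 → 'x'
  'e' (4) + 12 = 16 → 'q'
  'f' (5) + 12 = 17 → 'r'
  't' (19) + 12 = 5 → 'f'
Result = "xqrf"


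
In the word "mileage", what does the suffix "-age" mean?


Suffix: -age
As in: mileage -> mile + -age
Meaning = result / collection


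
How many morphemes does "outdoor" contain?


Word: "outdoor"
Morphemes: out- / door
Each morpheme carries meaning
= 2 morphemes


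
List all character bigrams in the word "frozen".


Word: "frozen" (length 6)
Number of bigrams = 6 - 2 + 1 = 5
  Position 0: "fr"
  Position 1: "ro"
  Position 2: "oz"
  Position 3: "ze"
  Position 4: "en"
Bigrams = "fr", "ro", "oz", "ze", "en"


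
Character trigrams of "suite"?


Word: "suite" (length 5)
Number of trigrams = 5 - 3 + 1 = 3
  Position 0: "sui"
  Position 1: "uit"
  Position 2: "ite"
Trigrams = "sui", "uit", "ite"


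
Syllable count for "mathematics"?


Word: "mathematics"
Syllable breakdown: math-e-mat-ics
Counting: 4 parts
= 4 syllables


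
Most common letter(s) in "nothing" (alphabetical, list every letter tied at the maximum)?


Word: "nothing"
Letter counts:
  'g': 1
  'h': 1
  'i': 1
  'n': 2
  'o': 1
  't': 1
Maximum count = 2
Most frequent = 'n' (2 times each)


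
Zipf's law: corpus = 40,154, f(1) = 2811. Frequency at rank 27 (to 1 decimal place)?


Zipf's law: f(r) = f(1) / r
f(1) = 2811
f(27) = 2811 / 27
= 104.1 occurrences


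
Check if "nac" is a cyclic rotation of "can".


Word: "can", Candidate: "nac"
Method: check if candidate is substring of word+word
"cancan" contains "nac"? No
Is rotation = No


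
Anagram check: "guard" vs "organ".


Word 1: "guard" → sorted: adgru
Word 2: "organ" → sorted: agnor
Same letters? adgru != agnor
Anagram = No


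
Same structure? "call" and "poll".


Pattern of "call": [0, 1, 2, 2]
Pattern of "poll": [0, 1, 2, 2]
Patterns match
Same pattern = Yes


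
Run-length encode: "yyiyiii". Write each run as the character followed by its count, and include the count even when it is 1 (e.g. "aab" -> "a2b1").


String: "yyiyiii"
Scanning for consecutive runs:
  'y' x 2
  'i' x 1
  'y' x 1
  'i' x 3
RLE = "y2i1y1i3"


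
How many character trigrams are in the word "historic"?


Word: "historic" (length 8)
Number of 3-grams = length - 3 + 1 = 8 - 3 + 1
= 6


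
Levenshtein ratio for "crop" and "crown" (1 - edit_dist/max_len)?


Word 1: "crop" (length 4)
Word 2: "crown" (length 5)
One optimal edit sequence:
  1. keep 'c'
  2. keep 'r'
  3. keep 'o'
  4. insert 'w'  (+1)
  5. substitute 'p' -> 'n'  (+1)
Edit distance = 2
Max length = max(4, 5) = 5
Similarity = 1 - 2/5
= 0.6000


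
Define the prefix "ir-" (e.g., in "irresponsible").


Prefix: ir-
Example: irresponsible (ir- + responsible)
Meaning = not


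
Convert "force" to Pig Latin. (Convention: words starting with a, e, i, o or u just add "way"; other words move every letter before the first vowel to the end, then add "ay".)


Word: "force"
Starts with consonant(s) → move to end, add 'ay'
Consonant cluster: "f"
Pig Latin = "orcefay"


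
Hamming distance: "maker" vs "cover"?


Comparing character by character (same length = 5):
  Pos 0: 'm' vs 'c' !=
  Pos 1: 'a' vs 'o' !=
  Pos 2: 'k' vs 'v' !=
  Pos 3: 'e' vs 'e' =
  Pos 4: 'r' vs 'r' =
Hamming distance = 3


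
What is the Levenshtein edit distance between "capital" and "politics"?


Word 1: "capital" (length 7)
Word 2: "politics" (length 8)
One optimal edit sequence (insert/delete/substitute each cost 1):
  1. substitute 'c' -> 'p'  (+1)
  2. substitute 'a' -> 'o'  (+1)
  3. substitute 'p' -> 'l'  (+1)
  4. keep 'i'
  5. keep 't'
  6. insert 'i'  (+1)
  7. substitute 'a' -> 'c'  (+1)
  8. substitute 'l' -> 's'  (+1)
Total edit operations: 6
Edit distance = 6


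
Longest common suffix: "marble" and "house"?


Word 1: "marble"
Word 2: "house"
Comparing from end:
  Pos -1: 'e' == 'e'
  Pos -2: 'l' != 's' (stop)
LCS = "e" (length 1)


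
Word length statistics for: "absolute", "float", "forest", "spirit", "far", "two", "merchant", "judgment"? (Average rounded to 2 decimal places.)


Lengths: "absolute"=8, "float"=5, "forest"=6, "spirit"=6, "far"=3, "two"=3, "merchant"=8, "judgment"=8
Sum = 47, Count = 8
Average = 47/8 = 5.88
= avg=5.88, min=3, max=8


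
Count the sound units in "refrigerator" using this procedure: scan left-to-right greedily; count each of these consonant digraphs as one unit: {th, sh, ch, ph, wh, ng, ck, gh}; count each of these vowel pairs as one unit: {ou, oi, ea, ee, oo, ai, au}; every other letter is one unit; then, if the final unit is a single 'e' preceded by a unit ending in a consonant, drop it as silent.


Word: "refrigerator" (12 letters)
Left-to-right scan:
  1. 'r' (letter)
  2. 'e' (letter)
  3. 'f' (letter)
  4. 'r' (letter)
  5. 'i' (letter)
  6. 'g' (letter)
  7. 'e' (letter)
  8. 'r' (letter)
  9. 'a' (letter)
  10. 't' (letter)
  11. 'o' (letter)
  12. 'r' (letter)
Units from scan: 12
Sound units = 12 units


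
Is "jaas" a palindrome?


Word: "jaas"
Reversed: "saaj"
Forward == Backward? jaas != saaj
Palindrome = No


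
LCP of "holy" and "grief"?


Word 1: "holy"
Word 2: "grief"
Comparing from start:
  Pos 0: 'h' != 'g' (stop)
LCP = "" (length 0)


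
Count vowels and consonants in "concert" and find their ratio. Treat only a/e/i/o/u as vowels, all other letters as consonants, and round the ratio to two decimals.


Word: "concert"
Vowels (a,e,i,o,u): 2
Consonants: 5
Ratio = 2/5
= 0.40


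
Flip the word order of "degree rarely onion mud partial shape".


Original: "degree rarely onion mud partial shape"
Words (1..n): degree | rarely | onion | mud | partial | shape
Reversed (n..1): shape | partial | mud | onion | rarely | degree
Result = "shape partial mud onion rarely degree"


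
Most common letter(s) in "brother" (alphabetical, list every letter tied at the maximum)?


Word: "brother"
Letter counts:
  'b': 1
  'e': 1
  'h': 1
  'o': 1
  'r': 2
  't': 1
Maximum count = 2
Most frequent = 'r' (2 times each)


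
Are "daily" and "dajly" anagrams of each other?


Word 1: "daily" → sorted: adily
Word 2: "dajly" → sorted: adjly
Same letters? adily != adjly
Anagram = No


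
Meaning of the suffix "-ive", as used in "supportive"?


Suffix: -ive
Example: supportive (support + -ive)
Meaning = tending to


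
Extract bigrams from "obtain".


Word: "obtain" (length 6)
Number of bigrams = 6 - 2 + 1 = 5
  Position 0: "ob"
  Position 1: "bt"
  Position 2: "ta"
  Position 3: "ai"
  Position 4: "in"
Bigrams = "ob", "bt", "ta", "ai", "in"


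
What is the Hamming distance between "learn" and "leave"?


Comparing character by character (same length = 5):
  Pos 0: 'l' vs 'l' =
  Pos 1: 'e' vs 'e' =
  Pos 2: 'a' vs 'a' =
  Pos 3: 'r' vs 'v' !=
  Pos 4: 'n' vs 'e' !=
Hamming distance = 2


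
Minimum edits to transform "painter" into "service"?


Word 1: "painter" (length 7)
Word 2: "service" (length 7)
One optimal edit sequence (insert/delete/substitute each cost 1):
  1. substitute 'p' -> 's'  (+1)
  2. substitute 'a' -> 'e'  (+1)
  3. substitute 'i' -> 'r'  (+1)
  4. substitute 'n' -> 'v'  (+1)
  5. substitute 't' -> 'i'  (+1)
  6. substitute 'e' -> 'c'  (+1)
  7. substitute 'r' -> 'e'  (+1)
Total edit operations: 7
Edit distance = 7


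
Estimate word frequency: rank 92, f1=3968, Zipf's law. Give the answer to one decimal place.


Zipf's law: f(r) = f(1) / r
f(1) = 3968
f(92) = 3968 / 92
= 43.1 occurrences


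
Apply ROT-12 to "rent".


Word: "rent"
Shift: 12
Each letter → (letter + shift) mod 26:
  'r' (17) + 12 = 3 → 'd'
  'e' (4) + 12 = 16 → 'q'
  'n' (13) + 12 = 25 → 'z'
  't' (19) + 12 = 5 → 'f'
Result = "dqzf"


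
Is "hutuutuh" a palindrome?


Word: "hutuutuh"
Reversed: "hutuutuh"
Forward == Backward? hutuutuh == hutuutuh
Palindrome = Yes


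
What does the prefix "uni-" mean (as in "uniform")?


Prefix: uni-
Example: uniform (uni- + form)
Meaning = one


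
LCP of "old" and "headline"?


Word 1: "old"
Word 2: "headline"
Comparing from start:
  Pos 0: 'o' != 'h' (stop)
LCP = "" (length 0)


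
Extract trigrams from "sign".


Word: "sign" (length 4)
Number of trigrams = 4 - 3 + 1 = 2
  Position 0: "sig"
  Position 1: "ign"
Trigrams = "sig", "ign"


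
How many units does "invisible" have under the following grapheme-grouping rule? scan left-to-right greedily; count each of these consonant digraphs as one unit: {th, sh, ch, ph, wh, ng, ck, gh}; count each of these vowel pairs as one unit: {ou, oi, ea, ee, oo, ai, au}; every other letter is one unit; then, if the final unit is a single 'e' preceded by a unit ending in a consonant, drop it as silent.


Word: "invisible" (9 letters)
Left-to-right scan:
  (1) 'i' (letter)
  (2) 'n' (letter)
  (3) 'v' (letter)
  (4) 'i' (letter)
  (5) 's' (letter)
  (6) 'i' (letter)
  (7) 'b' (letter)
  (8) 'l' (letter)
  (9) 'e' (letter)
Units from scan: 9
Final unit is 'e' after a consonant -> drop as silent (-1)
Sound units = 8 units


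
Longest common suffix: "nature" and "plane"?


Word 1: "nature"
Word 2: "plane"
Comparing from end:
  Pos -1: 'e' == 'e'
  Pos -2: 'r' != 'n' (stop)
LCS = "e" (length 1)


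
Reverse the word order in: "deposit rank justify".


Original: "deposit rank justify"
Words (1..n): deposit | rank | justify
Reversed (n..1): justify | rank | deposit
Result = "justify rank deposit"


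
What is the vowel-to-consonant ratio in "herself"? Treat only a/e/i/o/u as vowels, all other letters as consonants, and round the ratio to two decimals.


Word: "herself"
Vowels (a,e,i,o,u): 2
Consonants: 5
Ratio = 2/5
= 0.40


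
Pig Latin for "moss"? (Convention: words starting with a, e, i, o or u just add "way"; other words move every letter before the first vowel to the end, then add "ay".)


Word: "moss"
Starts with consonant(s) → move to end, add 'ay'
Consonant cluster: "m"
Pig Latin = "ossmay"


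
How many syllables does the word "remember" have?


Word: "remember"
Syllable breakdown: re | mem | ber
Counting: 3 parts
= 3 syllables


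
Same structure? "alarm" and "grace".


Pattern of "alarm": [0, 1, 0, 2, 3]
Pattern of "grace": [0, 1, 2, 3, 4]
Patterns do not match
Same pattern = No


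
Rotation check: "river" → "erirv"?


Word: "river", Candidate: "erirv"
Method: check if candidate is substring of word+word
"riverriver" contains "erirv"? No
Is rotation = No


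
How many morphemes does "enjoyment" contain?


Word: "enjoyment"
Morphemes: en- / joy / -ment
Each morpheme carries meaning
= 3 morphemes


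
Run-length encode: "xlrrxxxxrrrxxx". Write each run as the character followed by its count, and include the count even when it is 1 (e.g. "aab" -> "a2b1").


String: "xlrrxxxxrrrxxx"
Scanning for consecutive runs:
  'x' x 1
  'l' x 1
  'r' x 2
  'x' x 4
  'r' x 3
  'x' x 3
RLE = "x1l1r2x4r3x3"


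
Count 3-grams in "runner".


Word: "runner" (length 6)
Number of 3-grams = length - 3 + 1 = 6 - 3 + 1
= 4


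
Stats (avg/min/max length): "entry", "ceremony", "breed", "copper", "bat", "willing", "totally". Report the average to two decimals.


Lengths: "entry"=5, "ceremony"=8, "breed"=5, "copper"=6, "bat"=3, "willing"=7, "totally"=7
Sum = 41, Count = 7
Average = 41/7 = 5.86
= avg=5.86, min=3, max=8


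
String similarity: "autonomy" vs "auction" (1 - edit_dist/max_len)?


Word 1: "autonomy" (length 8)
Word 2: "auction" (length 7)
One optimal edit sequence:
  1. keep 'a'
  2. keep 'u'
  3. substitute 't' -> 'c'  (+1)
  4. substitute 'o' -> 't'  (+1)
  5. substitute 'n' -> 'i'  (+1)
  6. keep 'o'
  7. delete 'm'  (+1)
  8. substitute 'y' -> 'n'  (+1)
Edit distance = 5
Max length = max(8, 7) = 8
Similarity = 1 - 5/8
= 0.3750


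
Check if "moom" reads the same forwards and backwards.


Word: "moom"
Reversed: "moom"
Forward == Backward? moom == moom
Palindrome = Yes


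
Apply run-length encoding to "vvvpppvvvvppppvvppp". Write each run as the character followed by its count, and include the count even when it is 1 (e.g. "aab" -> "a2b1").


String: "vvvpppvvvvppppvvppp"
Scanning for consecutive runs:
  'v' x 3
  'p' x 3
  'v' x 4
  'p' x 4
  'v' x 2
  'p' x 3
RLE = "v3p3v4p4v2p3"


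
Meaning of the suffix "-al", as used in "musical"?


Suffix: -al
Example: musical (music + -al)
Meaning = relating to


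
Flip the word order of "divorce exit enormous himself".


Original: "divorce exit enormous himself"
Words (1..n): divorce | exit | enormous | himself
Reversed (n..1): himself | enormous | exit | divorce
Result = "himself enormous exit divorce"


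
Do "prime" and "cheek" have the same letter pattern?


Pattern of "prime": [0, 1, 2, 3, 4]
Pattern of "cheek": [0, 1, 2, 2, 3]
Patterns do not match
Same pattern = No


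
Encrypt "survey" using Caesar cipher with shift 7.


Word: "survey"
Shift: 7
Each letter → (letter + shift) mod 26:
  's' (18) + 7 = 25 → 'z'
  'u' (20) + 7 = 1 → 'b'
  'r' (17) + 7 = 24 → 'y'
  'v' (21) + 7 = 2 → 'c'
  'e' (4) + 7 = 11 → 'l'
  'y' (24) + 7 = 5 → 'f'
Result = "zbyclf"


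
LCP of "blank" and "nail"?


Word 1: "blank"
Word 2: "nail"
Comparing from start:
  Pos 0: 'b' != 'n' (stop)
LCP = "" (length 0)


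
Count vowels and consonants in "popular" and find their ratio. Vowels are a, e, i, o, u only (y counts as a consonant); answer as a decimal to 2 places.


Word: "popular"
Vowels (a,e,i,o,u): 3
Consonants: 4
Ratio = 3/4
= 0.75


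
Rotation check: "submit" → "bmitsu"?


Word: "submit", Candidate: "bmitsu"
Method: check if candidate is substring of word+word
"submitsubmit" contains "bmitsu"? Yes
Is rotation = Yes


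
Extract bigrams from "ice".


Word: "ice" (length 3)
Number of bigrams = 3 - 2 + 1 = 2
  Position 0: "ic"
  Position 1: "ce"
Bigrams = "ic", "ce"


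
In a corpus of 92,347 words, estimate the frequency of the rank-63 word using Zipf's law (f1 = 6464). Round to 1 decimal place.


Zipf's law: f(r) = f(1) / r
f(1) = 6464
f(63) = 6464 / 63
= 102.6 occurrences


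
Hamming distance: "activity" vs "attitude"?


Comparing character by character (same length = 8):
  Pos 0: 'a' vs 'a' =
  Pos 1: 'c' vs 't' !=
  Pos 2: 't' vs 't' =
  Pos 3: 'i' vs 'i' =
  Pos 4: 'v' vs 't' !=
  Pos 5: 'i' vs 'u' !=
  Pos 6: 't' vs 'd' !=
  Pos 7: 'y' vs 'e' !=
Hamming distance = 5


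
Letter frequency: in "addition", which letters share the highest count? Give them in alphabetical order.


Word: "addition"
Letter counts:
  'a': 1
  'd': 2
  'i': 2
  'n': 1
  'o': 1
  't': 1
Maximum count = 2
Most frequent = 'd', 'i' (2 times each)


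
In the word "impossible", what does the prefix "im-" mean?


Prefix: im-
Example: impossible = im- + possible
Meaning = not / into


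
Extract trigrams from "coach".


Word: "coach" (length 5)
Number of trigrams = 5 - 3 + 1 = 3
  Position 0: "coa"
  Position 1: "oac"
  Position 2: "ach"
Trigrams = "coa", "oac", "ach"


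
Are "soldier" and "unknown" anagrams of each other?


Word 1: "soldier" → sorted: deilors
Word 2: "unknown" → sorted: knnnouw
Same letters? deilors != knnnouw
Anagram = No


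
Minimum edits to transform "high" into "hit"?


Word 1: "high" (length 4)
Word 2: "hit" (length 3)
One optimal edit sequence (insert/delete/substitute each cost 1):
  1. keep 'h'
  2. keep 'i'
  3. delete 'g'  (+1)
  4. substitute 'h' -> 't'  (+1)
Total edit operations: 2
Edit distance = 2


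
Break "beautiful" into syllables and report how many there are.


Word: "beautiful"
Syllable breakdown: beau · ti · ful
Counting: 3 parts
= 3 syllables


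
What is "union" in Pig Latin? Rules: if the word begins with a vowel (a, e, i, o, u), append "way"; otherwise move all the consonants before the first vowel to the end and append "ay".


Word: "union"
Starts with vowel → add 'way'
Pig Latin = "unionway"


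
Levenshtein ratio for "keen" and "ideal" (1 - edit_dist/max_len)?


Word 1: "keen" (length 4)
Word 2: "ideal" (length 5)
One optimal edit sequence:
  1. insert 'i'  (+1)
  2. substitute 'k' -> 'd'  (+1)
  3. keep 'e'
  4. substitute 'e' -> 'a'  (+1)
  5. substitute 'n' -> 'l'  (+1)
Edit distance = 4
Max length = max(4, 5) = 5
Similarity = 1 - 4/5
= 0.2000


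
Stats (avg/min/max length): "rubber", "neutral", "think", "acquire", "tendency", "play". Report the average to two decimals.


Lengths: "rubber"=6, "neutral"=7, "think"=5, "acquire"=7, "tendency"=8, "play"=4
Sum = 37, Count = 6
Average = 37/6 = 6.17
= avg=6.17, min=4, max=8


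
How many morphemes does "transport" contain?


Word: "transport"
Morphemes: trans- / port
Each morpheme carries meaning
= 2 morphemes


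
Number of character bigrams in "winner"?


Word: "winner" (length 6)
Number of 2-grams = length - 2 + 1 = 6 - 2 + 1
= 5


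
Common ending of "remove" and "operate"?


Word 1: "remove"
Word 2: "operate"
Comparing from end:
  Pos -1: 'e' == 'e'
  Pos -2: 'v' != 't' (stop)
LCS = "e" (length 1)


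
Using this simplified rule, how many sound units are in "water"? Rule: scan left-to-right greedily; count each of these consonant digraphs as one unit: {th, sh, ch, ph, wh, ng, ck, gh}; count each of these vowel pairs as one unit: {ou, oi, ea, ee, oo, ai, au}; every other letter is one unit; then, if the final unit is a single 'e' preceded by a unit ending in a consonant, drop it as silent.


Word: "water" (5 letters)
Left-to-right scan:
  [1] 'w' (letter)
  [2] 'a' (letter)
  [3] 't' (letter)
  [4] 'e' (letter)
  [5] 'r' (letter)
Units from scan: 5
Sound units = 5 units


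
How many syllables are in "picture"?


Word: "picture"
Syllable breakdown: pic / ture
Counting: 2 parts
= 2 syllables


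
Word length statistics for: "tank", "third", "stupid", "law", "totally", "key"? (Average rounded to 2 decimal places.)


Lengths: "tank"=4, "third"=5, "stupid"=6, "law"=3, "totally"=7, "key"=3
Sum = 28, Count = 6
Average = 28/6 = 4.67
= avg=4.67, min=3, max=7


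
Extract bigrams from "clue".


Word: "clue" (length 4)
Number of bigrams = 4 - 2 + 1 = 3
  Position 0: "cl"
  Position 1: "lu"
  Position 2: "ue"
Bigrams = "cl", "lu", "ue"


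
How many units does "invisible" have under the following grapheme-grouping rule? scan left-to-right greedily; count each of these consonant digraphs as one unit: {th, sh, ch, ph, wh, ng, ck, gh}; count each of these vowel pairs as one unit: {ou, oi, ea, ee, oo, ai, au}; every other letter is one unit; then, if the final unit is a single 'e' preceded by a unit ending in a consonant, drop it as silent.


Word: "invisible" (9 letters)
Left-to-right scan:
  1. 'i' (letter)
  2. 'n' (letter)
  3. 'v' (letter)
  4. 'i' (letter)
  5. 's' (letter)
  6. 'i' (letter)
  7. 'b' (letter)
  8. 'l' (letter)
  9. 'e' (letter)
Units from scan: 9
Final unit is 'e' after a consonant -> drop as silent (-1)
Sound units = 8 units


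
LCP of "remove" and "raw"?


Word 1: "remove"
Word 2: "raw"
Comparing from start:
  Pos 0: 'r' == 'r'
  Pos 1: 'e' != 'a' (stop)
LCP = "r" (length 1)


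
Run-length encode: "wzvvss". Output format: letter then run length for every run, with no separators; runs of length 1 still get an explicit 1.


String: "wzvvss"
Scanning for consecutive runs:
  'w' x 1
  'z' x 1
  'v' x 2
  's' x 2
RLE = "w1z1v2s2"


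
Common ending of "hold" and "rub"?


Word 1: "hold"
Word 2: "rub"
Comparing from end:
  Pos -1: 'd' != 'b' (stop)
LCS = "" (length 0)


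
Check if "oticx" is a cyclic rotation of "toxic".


Word: "toxic", Candidate: "oticx"
Method: check if candidate is substring of word+word
"toxictoxic" contains "oticx"? No
Is rotation = No


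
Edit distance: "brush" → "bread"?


Word 1: "brush" (length 5)
Word 2: "bread" (length 5)
One optimal edit sequence (insert/delete/substitute each cost 1):
  1. keep 'b'
  2. keep 'r'
  3. substitute 'u' -> 'e'  (+1)
  4. substitute 's' -> 'a'  (+1)
  5. substitute 'h' -> 'd'  (+1)
Total edit operations: 3
Edit distance = 3


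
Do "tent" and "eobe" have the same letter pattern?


Pattern of "tent": [0, 1, 2, 0]
Pattern of "eobe": [0, 1, 2, 0]
Patterns match
Same pattern = Yes


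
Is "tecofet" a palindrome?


Word: "tecofet"
Reversed: "tefocet"
Forward == Backward? tecofet != tefocet
Palindrome = No


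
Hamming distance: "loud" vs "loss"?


Comparing character by character (same length = 4):
  Pos 0: 'l' vs 'l' =
  Pos 1: 'o' vs 'o' =
  Pos 2: 'u' vs 's' !=
  Pos 3: 'd' vs 's' !=
Hamming distance = 2


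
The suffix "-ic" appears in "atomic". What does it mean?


Suffix: -ic
As in: atomic -> atom + -ic
Meaning = relating to


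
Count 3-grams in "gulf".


Word: "gulf" (length 4)
Number of 3-grams = length - 3 + 1 = 4 - 3 + 1
= 2


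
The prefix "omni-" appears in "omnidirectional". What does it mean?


Prefix: omni-
Example: omnidirectional = omni- + directional
Meaning = all


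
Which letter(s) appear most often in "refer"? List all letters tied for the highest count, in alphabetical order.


Word: "refer"
Letter counts:
  'e': 2
  'f': 1
  'r': 2
Maximum count = 2
Most frequent = 'e', 'r' (2 times each)


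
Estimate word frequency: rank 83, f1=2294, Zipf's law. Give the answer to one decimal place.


Zipf's law: f(r) = f(1) / r
f(1) = 2294
f(83) = 2294 / 83
= 27.6 occurrences


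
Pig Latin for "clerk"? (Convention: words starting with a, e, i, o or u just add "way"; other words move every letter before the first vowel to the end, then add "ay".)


Word: "clerk"
Starts with consonant(s) → move to end, add 'ay'
Consonant cluster: "cl"
Pig Latin = "erkclay"


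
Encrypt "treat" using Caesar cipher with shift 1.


Word: "treat"
Shift: 1
Each letter → (letter + shift) mod 26:
  't' (19) + 1 = 20 → 'u'
  'r' (17) + 1 = 18 → 's'
  'e' (4) + 1 = 5 → 'f'
  'a' (0) + 1 = 1 → 'b'
  't' (19) + 1 = 20 → 'u'
Result = "usfbu"


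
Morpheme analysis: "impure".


Word: "impure"
Morphemes: im- / pure
Each morpheme carries meaning
= 2 morphemes


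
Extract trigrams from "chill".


Word: "chill" (length 5)
Number of trigrams = 5 - 3 + 1 = 3
  Position 0: "chi"
  Position 1: "hil"
  Position 2: "ill"
Trigrams = "chi", "hil", "ill"


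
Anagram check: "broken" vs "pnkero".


Word 1: "broken" → sorted: beknor
Word 2: "pnkero" → sorted: eknopr
Same letters? beknor != eknopr
Anagram = No


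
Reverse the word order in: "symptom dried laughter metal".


Original: "symptom dried laughter metal"
Words (1..n): symptom | dried | laughter | metal
Reversed (n..1): metal | laughter | dried | symptom
Result = "metal laughter dried symptom"


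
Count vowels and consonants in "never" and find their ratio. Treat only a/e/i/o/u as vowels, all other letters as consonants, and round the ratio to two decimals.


Word: "never"
Vowels (a,e,i,o,u): 2
Consonants: 3
Ratio = 2/3
= 0.67


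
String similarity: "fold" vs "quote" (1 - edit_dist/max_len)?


Word 1: "fold" (length 4)
Word 2: "quote" (length 5)
One optimal edit sequence:
  1. insert 'q'  (+1)
  2. substitute 'f' -> 'u'  (+1)
  3. keep 'o'
  4. substitute 'l' -> 't'  (+1)
  5. substitute 'd' -> 'e'  (+1)
Edit distance = 4
Max length = max(4, 5) = 5
Similarity = 1 - 4/5
= 0.2000


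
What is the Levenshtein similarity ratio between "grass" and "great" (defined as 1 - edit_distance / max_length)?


Word 1: "grass" (length 5)
Word 2: "great" (length 5)
One optimal edit sequence:
  1. keep 'g'
  2. keep 'r'
  3. substitute 'a' -> 'e'  (+1)
  4. substitute 's' -> 'a'  (+1)
  5. substitute 's' -> 't'  (+1)
Edit distance = 3
Max length = max(5, 5) = 5
Similarity = 1 - 3/5
= 0.4000


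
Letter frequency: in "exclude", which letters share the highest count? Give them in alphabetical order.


Word: "exclude"
Letter counts:
  'c': 1
  'd': 1
  'e': 2
  'l': 1
  'u': 1
  'x': 1
Maximum count = 2
Most frequent = 'e' (2 times each)


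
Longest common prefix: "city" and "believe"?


Word 1: "city"
Word 2: "believe"
Comparing from start:
  Pos 0: 'c' != 'b' (stop)
LCP = "" (length 0)


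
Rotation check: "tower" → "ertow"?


Word: "tower", Candidate: "ertow"
Method: check if candidate is substring of word+word
"towertower" contains "ertow"? Yes
Is rotation = Yes


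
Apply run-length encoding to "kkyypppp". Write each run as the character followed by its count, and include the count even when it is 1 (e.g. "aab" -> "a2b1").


String: "kkyypppp"
Scanning for consecutive runs:
  'k' x 2
  'y' x 2
  'p' x 4
RLE = "k2y2p4"


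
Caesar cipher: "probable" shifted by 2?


Word: "probable"
Shift: 2
Each letter → (letter + shift) mod 26:
  'p' (15) + 2 = 17 → 'r'
  'r' (17) + 2 = 19 → 't'
  'o' (14) + 2 = 16 → 'q'
  'b' (1) + 2 = 3 → 'd'
  'a' (0) + 2 = 2 → 'c'
  'b' (1) + 2 = 3 → 'd'
  'l' (11) + 2 = 13 → 'n'
  'e' (4) + 2 = 6 → 'g'
Result = "rtqdcdng"


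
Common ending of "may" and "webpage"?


Word 1: "may"
Word 2: "webpage"
Comparing from end:
  Pos -1: 'y' != 'e' (stop)
LCS = "" (length 0)


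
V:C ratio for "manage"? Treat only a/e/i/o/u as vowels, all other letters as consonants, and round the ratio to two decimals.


Word: "manage"
Vowels (a,e,i,o,u): 3
Consonants: 3
Ratio = 3/3
= 1.00


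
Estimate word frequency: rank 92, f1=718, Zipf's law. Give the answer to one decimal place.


Zipf's law: f(r) = f(1) / r
f(1) = 718
f(92) = 718 / 92
= 7.8 occurrences


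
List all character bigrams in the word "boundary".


Word: "boundary" (length 8)
Number of bigrams = 8 - 2 + 1 = 7
  Position 0: "bo"
  Position 1: "ou"
  Position 2: "un"
  Position 3: "nd"
  Position 4: "da"
  Position 5: "ar"
  Position 6: "ry"
Bigrams = "bo", "ou", "un", "nd", "da", "ar", "ry"
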